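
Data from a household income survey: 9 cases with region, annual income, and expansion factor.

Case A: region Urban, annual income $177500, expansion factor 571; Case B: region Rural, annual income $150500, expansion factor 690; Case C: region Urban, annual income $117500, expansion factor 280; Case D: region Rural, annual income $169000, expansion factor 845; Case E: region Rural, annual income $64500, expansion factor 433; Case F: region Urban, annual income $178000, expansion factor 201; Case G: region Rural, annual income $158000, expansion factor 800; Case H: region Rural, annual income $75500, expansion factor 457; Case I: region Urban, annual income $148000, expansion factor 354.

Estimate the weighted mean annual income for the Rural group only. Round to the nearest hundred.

Rural rows: B, D, E, G, H
Weighted sum = 150500×690 + 169000×845 + 64500×433 + 158000×800 + 75500×457
  = 103845000 + 142805000 + 27928500 + 126400000 + 34503500 = 435482000
Sum of weights = 690 + 845 + 433 + 800 + 457 = 3225
Weighted mean = 435482000 / 3225 = 135033.18

135000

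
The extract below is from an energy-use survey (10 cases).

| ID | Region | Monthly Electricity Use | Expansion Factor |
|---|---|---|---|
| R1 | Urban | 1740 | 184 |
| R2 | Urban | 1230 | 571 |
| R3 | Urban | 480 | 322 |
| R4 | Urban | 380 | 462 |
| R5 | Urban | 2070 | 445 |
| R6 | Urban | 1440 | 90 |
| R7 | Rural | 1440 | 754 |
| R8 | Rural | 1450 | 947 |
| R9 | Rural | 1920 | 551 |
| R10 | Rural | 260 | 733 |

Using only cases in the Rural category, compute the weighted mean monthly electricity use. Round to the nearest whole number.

Rural rows: R7, R8, R9, R10
Weighted sum = 1440×754 + 1450×947 + 1920×551 + 260×733
  = 1085760 + 1373150 + 1057920 + 190580 = 3707410
Sum of weights = 754 + 947 + 551 + 733 = 2985
Weighted mean = 3707410 / 2985 = 1242.0134

1242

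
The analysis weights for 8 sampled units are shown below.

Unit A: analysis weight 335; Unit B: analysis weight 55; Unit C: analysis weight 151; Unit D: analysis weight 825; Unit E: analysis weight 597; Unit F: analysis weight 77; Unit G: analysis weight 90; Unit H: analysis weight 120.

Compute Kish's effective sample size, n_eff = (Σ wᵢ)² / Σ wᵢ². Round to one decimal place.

4.2

Σ wᵢ = 335 + 55 + 151 + 825 + 597 + 77 + 90 + 120 = 2250
Σ wᵢ² = 112225 + 3025 + 22801 + 680625 + 356409 + 5929 + 8100 + 14400 = 1203514
n_eff = 2250² / 1203514 = 5062500 / 1203514 = 4.2064322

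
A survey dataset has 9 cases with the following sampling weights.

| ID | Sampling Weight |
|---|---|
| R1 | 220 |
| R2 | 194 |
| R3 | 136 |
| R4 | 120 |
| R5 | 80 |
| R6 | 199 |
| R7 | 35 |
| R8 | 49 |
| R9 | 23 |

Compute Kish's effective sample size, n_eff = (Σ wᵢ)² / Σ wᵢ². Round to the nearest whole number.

Σ wᵢ = 220 + 194 + 136 + 120 + 80 + 199 + 35 + 49 + 23 = 1056
Σ wᵢ² = 48400 + 37636 + 18496 + 14400 + 6400 + 39601 + 1225 + 2401 + 529 = 169088
n_eff = 1056² / 169088 = 1115136 / 169088 = 6.5950038

7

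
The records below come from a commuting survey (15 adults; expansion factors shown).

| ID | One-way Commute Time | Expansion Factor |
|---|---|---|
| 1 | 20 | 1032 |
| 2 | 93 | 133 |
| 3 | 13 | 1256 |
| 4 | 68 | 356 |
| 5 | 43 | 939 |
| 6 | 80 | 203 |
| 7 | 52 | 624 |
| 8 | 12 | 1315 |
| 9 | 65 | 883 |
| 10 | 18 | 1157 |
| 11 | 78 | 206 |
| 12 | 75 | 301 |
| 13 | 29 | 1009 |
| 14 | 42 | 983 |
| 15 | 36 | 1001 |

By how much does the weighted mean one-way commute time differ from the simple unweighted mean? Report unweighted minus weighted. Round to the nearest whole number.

Unweighted sum = 724
Unweighted mean = 724 / 15 = 48.266667
Weighted sum = 401837
Sum of weights = 11398
Weighted mean = 401837 / 11398 = 35.255045
Difference (unweighted minus weighted) = 13.011622

13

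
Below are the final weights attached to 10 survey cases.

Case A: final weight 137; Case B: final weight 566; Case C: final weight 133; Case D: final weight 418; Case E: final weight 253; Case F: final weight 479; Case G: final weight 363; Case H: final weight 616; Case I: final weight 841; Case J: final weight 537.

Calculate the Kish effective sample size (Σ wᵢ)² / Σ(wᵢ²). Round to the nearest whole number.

Σ wᵢ = 137 + 566 + 133 + 418 + 253 + 479 + 363 + 616 + 841 + 537 = 4343
Σ wᵢ² = 18769 + 320356 + 17689 + 174724 + 64009 + 229441 + 131769 + 379456 + 707281 + 288369 = 2331863
n_eff = 4343² / 2331863 = 18861649 / 2331863 = 8.0886609

8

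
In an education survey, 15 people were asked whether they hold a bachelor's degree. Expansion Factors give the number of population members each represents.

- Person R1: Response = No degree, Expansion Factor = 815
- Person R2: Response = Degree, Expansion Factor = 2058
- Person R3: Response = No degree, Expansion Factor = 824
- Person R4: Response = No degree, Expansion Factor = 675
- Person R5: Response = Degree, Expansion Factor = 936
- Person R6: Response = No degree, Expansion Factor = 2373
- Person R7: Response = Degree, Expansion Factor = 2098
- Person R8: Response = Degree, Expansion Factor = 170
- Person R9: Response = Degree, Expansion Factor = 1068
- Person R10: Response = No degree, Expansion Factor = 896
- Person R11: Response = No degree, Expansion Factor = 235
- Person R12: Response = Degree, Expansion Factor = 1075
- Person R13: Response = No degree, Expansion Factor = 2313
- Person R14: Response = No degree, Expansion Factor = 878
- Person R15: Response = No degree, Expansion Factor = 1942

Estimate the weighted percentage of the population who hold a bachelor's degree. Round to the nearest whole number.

40

Sum of weights for 'Degree' = 2058 + 936 + 2098 + 170 + 1068 + 1075 = 7405
Total weight = 18356
Weighted proportion = 7405 / 18356 = 0.40341033 → 40.341033%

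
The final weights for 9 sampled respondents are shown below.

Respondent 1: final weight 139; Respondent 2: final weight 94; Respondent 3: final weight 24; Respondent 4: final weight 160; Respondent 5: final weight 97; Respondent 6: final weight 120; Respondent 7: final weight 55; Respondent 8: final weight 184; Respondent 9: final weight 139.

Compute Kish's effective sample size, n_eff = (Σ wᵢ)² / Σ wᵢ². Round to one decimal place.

Σ wᵢ = 139 + 94 + 24 + 160 + 97 + 120 + 55 + 184 + 139 = 1012
Σ wᵢ² = 19321 + 8836 + 576 + 25600 + 9409 + 14400 + 3025 + 33856 + 19321 = 134344
n_eff = 1012² / 134344 = 1024144 / 134344 = 7.6232954

7.6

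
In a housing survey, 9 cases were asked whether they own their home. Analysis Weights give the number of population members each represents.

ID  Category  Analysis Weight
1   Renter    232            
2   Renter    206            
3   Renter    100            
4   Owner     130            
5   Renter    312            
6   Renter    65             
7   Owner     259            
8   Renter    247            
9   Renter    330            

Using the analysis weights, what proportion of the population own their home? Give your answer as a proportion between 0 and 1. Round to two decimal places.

0.21

Sum of weights for 'Owner' = 130 + 259 = 389
Total weight = 1881
Weighted proportion = 389 / 1881 = 0.20680489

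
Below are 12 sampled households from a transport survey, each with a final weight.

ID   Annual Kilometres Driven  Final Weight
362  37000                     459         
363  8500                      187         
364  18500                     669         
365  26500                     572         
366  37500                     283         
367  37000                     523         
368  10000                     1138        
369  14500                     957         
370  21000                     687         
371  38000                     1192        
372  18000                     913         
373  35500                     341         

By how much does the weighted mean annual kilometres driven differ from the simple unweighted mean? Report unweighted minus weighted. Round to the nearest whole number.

Unweighted sum = 37000 + 8500 + 18500 + 26500 + 37500 + 37000 + 10000 + 14500 + 21000 + 38000 + 18000 + 35500 = 302000
Unweighted mean = 302000 / 12 = 25166.667
Weighted sum = 37000×459 + 8500×187 + 18500×669 + 26500×572 + 37500×283 + 37000×523 + 10000×1138 + 14500×957 + 21000×687 + 38000×1192 + 18000×913 + 35500×341
  = 16983000 + 1589500 + 12376500 + 15158000 + 10612500 + 19351000 + 11380000 + 13876500 + 14427000 + 45296000 + 16434000 + 12105500 = 189589500
Sum of weights = 7921
Weighted mean = 189589500 / 7921 = 23935.046
Difference (unweighted minus weighted) = 1231.6206

1232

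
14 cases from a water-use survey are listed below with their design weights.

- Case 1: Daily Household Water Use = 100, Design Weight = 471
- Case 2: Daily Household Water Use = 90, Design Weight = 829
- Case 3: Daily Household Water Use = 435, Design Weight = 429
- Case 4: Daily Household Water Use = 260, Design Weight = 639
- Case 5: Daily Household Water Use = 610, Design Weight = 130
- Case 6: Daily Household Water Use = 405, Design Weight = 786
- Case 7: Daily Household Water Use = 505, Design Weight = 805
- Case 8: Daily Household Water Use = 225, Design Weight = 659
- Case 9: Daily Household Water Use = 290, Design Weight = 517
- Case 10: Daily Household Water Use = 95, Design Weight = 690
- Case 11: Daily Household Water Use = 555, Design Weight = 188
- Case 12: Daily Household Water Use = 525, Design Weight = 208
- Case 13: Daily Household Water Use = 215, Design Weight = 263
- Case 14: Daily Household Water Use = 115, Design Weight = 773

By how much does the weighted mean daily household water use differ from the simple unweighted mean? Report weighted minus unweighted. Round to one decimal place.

Unweighted sum = 4425
Unweighted mean = 4425 / 14 = 316.07143
Weighted sum = 2001355
Sum of weights = 7387
Weighted mean = 2001355 / 7387 = 270.92934
Difference (weighted minus unweighted) = -45.142093

-45.1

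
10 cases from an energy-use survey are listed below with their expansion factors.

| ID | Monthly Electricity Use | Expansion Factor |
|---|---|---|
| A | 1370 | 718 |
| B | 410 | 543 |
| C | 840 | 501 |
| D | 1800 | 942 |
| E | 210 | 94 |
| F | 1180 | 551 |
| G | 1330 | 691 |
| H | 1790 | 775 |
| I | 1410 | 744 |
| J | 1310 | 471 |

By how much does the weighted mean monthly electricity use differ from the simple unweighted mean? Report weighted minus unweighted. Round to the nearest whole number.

156

Unweighted sum = 1370 + 410 + 840 + 1800 + 210 + 1180 + 1330 + 1790 + 1410 + 1310 = 11650
Unweighted mean = 11650 / 10 = 1165
Weighted sum = 1370×718 + 410×543 + 840×501 + 1800×942 + 210×94 + 1180×551 + 1330×691 + 1790×775 + 1410×744 + 1310×471
  = 983660 + 222630 + 420840 + 1695600 + 19740 + 650180 + 919030 + 1387250 + 1049040 + 617010 = 7964980
Sum of weights = 718 + 543 + 501 + 942 + 94 + 551 + 691 + 775 + 744 + 471 = 6030
Weighted mean = 7964980 / 6030 = 1320.8922
Difference (weighted minus unweighted) = 155.89221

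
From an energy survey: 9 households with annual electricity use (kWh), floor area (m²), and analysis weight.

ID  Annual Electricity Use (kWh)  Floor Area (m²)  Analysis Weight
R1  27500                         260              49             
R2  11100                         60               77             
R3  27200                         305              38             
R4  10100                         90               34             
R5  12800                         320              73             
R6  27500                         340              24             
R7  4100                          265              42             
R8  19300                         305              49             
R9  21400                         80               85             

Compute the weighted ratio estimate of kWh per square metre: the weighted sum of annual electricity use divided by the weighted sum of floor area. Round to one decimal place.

84.1

Σ wᵢ·y = 8110500
Σ wᵢ·x = 260×49 + 60×77 + 305×38 + 90×34 + 320×73 + 340×24 + 265×42 + 305×49 + 80×85
  = 12740 + 4620 + 11590 + 3060 + 23360 + 8160 + 11130 + 14945 + 6800 = 96405
Ratio = 8110500 / 96405 = 84.129454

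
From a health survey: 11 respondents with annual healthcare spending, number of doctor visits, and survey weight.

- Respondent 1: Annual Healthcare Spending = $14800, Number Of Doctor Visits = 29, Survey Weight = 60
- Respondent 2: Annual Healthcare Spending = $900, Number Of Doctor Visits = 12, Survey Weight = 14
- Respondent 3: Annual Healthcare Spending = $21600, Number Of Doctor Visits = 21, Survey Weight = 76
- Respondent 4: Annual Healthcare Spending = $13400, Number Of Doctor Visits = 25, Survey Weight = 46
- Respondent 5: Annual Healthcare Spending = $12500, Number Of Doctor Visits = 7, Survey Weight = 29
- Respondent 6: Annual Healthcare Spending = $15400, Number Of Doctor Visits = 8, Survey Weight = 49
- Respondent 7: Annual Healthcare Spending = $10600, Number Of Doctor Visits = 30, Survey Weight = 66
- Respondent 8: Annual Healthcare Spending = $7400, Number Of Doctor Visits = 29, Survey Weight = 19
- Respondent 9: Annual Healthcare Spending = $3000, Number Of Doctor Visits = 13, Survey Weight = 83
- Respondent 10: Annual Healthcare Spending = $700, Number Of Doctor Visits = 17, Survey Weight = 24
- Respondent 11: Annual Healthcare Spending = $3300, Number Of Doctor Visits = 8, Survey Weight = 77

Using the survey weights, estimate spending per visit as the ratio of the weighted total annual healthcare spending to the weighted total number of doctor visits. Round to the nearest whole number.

570

Σ wᵢ·y = 14800×60 + 900×14 + 21600×76 + 13400×46 + 12500×29 + 15400×49 + 10600×66 + 7400×19 + 3000×83 + 700×24 + 3300×77
  = 888000 + 12600 + 1641600 + 616400 + 362500 + 754600 + 699600 + 140600 + 249000 + 16800 + 254100 = 5635800
Σ wᵢ·x = 29×60 + 12×14 + 21×76 + 25×46 + 7×29 + 8×49 + 30×66 + 29×19 + 13×83 + 17×24 + 8×77
  = 1740 + 168 + 1596 + 1150 + 203 + 392 + 1980 + 551 + 1079 + 408 + 616 = 9883
Ratio = 5635800 / 9883 = 570.25195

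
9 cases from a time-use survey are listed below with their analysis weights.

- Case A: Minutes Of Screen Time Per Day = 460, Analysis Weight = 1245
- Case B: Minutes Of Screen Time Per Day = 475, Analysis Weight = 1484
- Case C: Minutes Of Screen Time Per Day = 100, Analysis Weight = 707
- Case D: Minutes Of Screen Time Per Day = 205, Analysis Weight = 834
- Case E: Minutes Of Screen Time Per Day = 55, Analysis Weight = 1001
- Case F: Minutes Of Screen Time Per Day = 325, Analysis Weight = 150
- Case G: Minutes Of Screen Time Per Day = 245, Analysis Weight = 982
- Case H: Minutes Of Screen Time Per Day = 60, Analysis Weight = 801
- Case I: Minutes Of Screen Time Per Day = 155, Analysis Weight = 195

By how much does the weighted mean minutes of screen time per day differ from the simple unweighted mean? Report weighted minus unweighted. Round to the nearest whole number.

Unweighted sum = 460 + 475 + 100 + 205 + 55 + 325 + 245 + 60 + 155 = 2080
Unweighted mean = 2080 / 9 = 231.11111
Weighted sum = 1941950
Sum of weights = 1245 + 1484 + 707 + 834 + 1001 + 150 + 982 + 801 + 195 = 7399
Weighted mean = 1941950 / 7399 = 262.46114
Difference (weighted minus unweighted) = 31.350032

31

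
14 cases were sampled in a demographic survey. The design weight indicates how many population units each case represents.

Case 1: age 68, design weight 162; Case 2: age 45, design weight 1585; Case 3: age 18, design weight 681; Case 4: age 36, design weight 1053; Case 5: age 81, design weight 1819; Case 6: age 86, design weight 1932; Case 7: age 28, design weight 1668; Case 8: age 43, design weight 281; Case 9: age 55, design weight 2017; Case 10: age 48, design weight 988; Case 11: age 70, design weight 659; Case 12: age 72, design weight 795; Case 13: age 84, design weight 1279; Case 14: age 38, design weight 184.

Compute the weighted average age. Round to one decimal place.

Weighted sum = 880942
Sum of weights = 15103
Weighted mean = 880942 / 15103 = 58.328941

58.3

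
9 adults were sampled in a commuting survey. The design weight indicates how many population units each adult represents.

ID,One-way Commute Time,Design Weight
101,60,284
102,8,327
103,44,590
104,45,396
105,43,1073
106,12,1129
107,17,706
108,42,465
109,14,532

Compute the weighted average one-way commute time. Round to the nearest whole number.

29

Weighted sum = 60×284 + 8×327 + 44×590 + 45×396 + 43×1073 + 12×1129 + 17×706 + 42×465 + 14×532
  = 17040 + 2616 + 25960 + 17820 + 46139 + 13548 + 12002 + 19530 + 7448 = 162103
Sum of weights = 284 + 327 + 590 + 396 + 1073 + 1129 + 706 + 465 + 532 = 5502
Weighted mean = 162103 / 5502 = 29.462559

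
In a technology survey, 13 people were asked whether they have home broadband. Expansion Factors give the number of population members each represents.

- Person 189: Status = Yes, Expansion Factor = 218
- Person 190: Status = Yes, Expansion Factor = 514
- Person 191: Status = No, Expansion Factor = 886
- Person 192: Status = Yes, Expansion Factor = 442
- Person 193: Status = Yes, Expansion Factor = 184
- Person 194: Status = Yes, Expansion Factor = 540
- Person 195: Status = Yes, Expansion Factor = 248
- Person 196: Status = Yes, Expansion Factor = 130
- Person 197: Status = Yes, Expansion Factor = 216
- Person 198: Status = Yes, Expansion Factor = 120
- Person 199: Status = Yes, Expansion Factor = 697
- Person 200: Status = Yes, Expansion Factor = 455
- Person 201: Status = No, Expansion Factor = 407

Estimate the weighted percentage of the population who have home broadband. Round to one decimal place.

74.4

Sum of weights for 'Yes' = 218 + 514 + 442 + 184 + 540 + 248 + 130 + 216 + 120 + 697 + 455 = 3764
Total weight = 5057
Weighted proportion = 3764 / 5057 = 0.74431481 → 74.431481%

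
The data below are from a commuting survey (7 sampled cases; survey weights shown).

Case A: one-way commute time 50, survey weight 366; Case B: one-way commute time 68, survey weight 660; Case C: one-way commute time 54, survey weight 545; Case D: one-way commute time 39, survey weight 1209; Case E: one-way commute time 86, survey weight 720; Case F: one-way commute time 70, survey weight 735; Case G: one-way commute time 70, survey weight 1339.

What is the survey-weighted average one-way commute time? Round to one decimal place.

62.2

Weighted sum = 50×366 + 68×660 + 54×545 + 39×1209 + 86×720 + 70×735 + 70×1339
  = 18300 + 44880 + 29430 + 47151 + 61920 + 51450 + 93730 = 346861
Sum of weights = 366 + 660 + 545 + 1209 + 720 + 735 + 1339 = 5574
Weighted mean = 346861 / 5574 = 62.228382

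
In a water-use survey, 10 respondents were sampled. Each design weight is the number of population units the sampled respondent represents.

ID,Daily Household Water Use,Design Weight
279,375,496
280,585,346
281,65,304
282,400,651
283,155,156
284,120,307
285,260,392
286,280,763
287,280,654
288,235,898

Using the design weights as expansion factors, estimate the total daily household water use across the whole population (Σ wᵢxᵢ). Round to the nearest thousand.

Weighted total = 375×496 + 585×346 + 65×304 + 400×651 + 155×156 + 120×307 + 260×392 + 280×763 + 280×654 + 235×898
  = 186000 + 202410 + 19760 + 260400 + 24180 + 36840 + 101920 + 213640 + 183120 + 211030 = 1439300

1439000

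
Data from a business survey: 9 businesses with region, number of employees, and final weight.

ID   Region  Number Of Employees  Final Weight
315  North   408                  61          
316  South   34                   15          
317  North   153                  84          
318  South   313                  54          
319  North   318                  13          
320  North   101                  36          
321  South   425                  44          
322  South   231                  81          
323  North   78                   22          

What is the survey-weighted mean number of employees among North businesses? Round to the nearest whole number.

219

North rows: 315, 317, 319, 320, 323
Weighted sum = 408×61 + 153×84 + 318×13 + 101×36 + 78×22
  = 24888 + 12852 + 4134 + 3636 + 1716 = 47226
Sum of weights = 61 + 84 + 13 + 36 + 22 = 216
Weighted mean = 47226 / 216 = 218.63889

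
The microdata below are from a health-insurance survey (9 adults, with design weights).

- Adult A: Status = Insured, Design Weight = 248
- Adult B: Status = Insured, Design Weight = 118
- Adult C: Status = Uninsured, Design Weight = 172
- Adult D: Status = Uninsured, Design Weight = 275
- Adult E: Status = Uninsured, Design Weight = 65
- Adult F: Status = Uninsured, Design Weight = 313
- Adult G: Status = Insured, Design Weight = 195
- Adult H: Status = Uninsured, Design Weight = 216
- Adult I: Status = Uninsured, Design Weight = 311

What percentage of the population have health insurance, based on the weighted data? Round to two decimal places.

29.33

Sum of weights for 'Insured' = 248 + 118 + 195 = 561
Total weight = 248 + 118 + 172 + 275 + 65 + 313 + 195 + 216 + 311 = 1913
Weighted proportion = 561 / 1913 = 0.29325666 → 29.325666%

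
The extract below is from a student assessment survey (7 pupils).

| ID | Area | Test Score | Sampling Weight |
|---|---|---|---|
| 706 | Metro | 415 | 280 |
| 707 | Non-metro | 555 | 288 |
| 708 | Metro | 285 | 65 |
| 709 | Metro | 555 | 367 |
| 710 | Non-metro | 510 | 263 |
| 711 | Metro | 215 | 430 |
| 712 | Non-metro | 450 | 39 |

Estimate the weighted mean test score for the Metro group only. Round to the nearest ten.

380

Metro rows: 706, 708, 709, 711
Weighted sum = 430860
Sum of weights = 280 + 65 + 367 + 430 = 1142
Weighted mean = 430860 / 1142 = 377.28546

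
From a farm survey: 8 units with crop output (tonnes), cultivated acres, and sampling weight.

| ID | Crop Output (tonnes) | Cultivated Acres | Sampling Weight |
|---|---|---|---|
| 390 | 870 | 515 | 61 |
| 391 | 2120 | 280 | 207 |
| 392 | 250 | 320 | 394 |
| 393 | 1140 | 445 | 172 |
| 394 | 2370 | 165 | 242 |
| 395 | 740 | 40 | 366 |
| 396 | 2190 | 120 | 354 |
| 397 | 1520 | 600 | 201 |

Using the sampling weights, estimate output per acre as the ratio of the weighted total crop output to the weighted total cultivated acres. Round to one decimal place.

Σ wᵢ·y = 870×61 + 2120×207 + 250×394 + 1140×172 + 2370×242 + 740×366 + 2190×354 + 1520×201
  = 53070 + 438840 + 98500 + 196080 + 573540 + 270840 + 775260 + 305520 = 2711650
Σ wᵢ·x = 515×61 + 280×207 + 320×394 + 445×172 + 165×242 + 40×366 + 120×354 + 600×201
  = 31415 + 57960 + 126080 + 76540 + 39930 + 14640 + 42480 + 120600 = 509645
Ratio = 2711650 / 509645 = 5.3206644

5.3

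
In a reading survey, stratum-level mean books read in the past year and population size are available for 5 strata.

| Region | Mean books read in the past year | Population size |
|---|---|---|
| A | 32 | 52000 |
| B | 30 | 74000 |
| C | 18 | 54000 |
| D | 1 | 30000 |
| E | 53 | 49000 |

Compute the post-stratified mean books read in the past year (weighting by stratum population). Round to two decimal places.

Σ Nₕ·x̄ₕ = 32×52000 + 30×74000 + 18×54000 + 1×30000 + 53×49000
  = 7483000
Σ Nₕ = 259000
Overall mean = 7483000 / 259000 = 28.891892

28.89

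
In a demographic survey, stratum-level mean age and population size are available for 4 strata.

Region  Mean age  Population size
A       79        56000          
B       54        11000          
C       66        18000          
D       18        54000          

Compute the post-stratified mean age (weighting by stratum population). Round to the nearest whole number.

52

Σ Nₕ·x̄ₕ = 79×56000 + 54×11000 + 66×18000 + 18×54000
  = 7178000
Σ Nₕ = 56000 + 11000 + 18000 + 54000 = 139000
Overall mean = 7178000 / 139000 = 51.640288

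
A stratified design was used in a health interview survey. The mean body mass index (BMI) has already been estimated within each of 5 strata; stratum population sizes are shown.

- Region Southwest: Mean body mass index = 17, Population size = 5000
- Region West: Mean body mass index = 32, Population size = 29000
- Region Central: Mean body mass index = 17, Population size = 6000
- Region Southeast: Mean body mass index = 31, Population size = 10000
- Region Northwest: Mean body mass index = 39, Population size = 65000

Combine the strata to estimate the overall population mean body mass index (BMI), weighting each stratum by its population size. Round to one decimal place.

34.4

Σ Nₕ·x̄ₕ = 3960000
Σ Nₕ = 5000 + 29000 + 6000 + 10000 + 65000 = 115000
Overall mean = 3960000 / 115000 = 34.434783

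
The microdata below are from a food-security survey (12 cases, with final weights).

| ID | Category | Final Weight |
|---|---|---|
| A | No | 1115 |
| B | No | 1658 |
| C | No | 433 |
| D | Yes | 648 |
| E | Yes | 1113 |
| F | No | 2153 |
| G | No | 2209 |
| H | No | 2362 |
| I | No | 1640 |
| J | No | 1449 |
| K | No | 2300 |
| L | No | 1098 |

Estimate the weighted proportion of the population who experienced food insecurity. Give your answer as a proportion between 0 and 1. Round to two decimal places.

Sum of weights for 'Yes' = 648 + 1113 = 1761
Total weight = 1115 + 1658 + 433 + 648 + 1113 + 2153 + 2209 + 2362 + 1640 + 1449 + 2300 + 1098 = 18178
Weighted proportion = 1761 / 18178 = 0.096875344

0.10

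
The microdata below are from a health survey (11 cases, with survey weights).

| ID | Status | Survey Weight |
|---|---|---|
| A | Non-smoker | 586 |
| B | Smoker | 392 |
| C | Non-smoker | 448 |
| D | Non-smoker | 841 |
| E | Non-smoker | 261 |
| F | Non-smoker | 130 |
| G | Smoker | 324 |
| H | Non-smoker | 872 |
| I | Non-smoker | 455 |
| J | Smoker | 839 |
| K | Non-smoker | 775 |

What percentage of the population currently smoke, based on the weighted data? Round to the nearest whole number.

26

Sum of weights for 'Smoker' = 392 + 324 + 839 = 1555
Total weight = 586 + 392 + 448 + 841 + 261 + 130 + 324 + 872 + 455 + 839 + 775 = 5923
Weighted proportion = 1555 / 5923 = 0.26253588 → 26.253588%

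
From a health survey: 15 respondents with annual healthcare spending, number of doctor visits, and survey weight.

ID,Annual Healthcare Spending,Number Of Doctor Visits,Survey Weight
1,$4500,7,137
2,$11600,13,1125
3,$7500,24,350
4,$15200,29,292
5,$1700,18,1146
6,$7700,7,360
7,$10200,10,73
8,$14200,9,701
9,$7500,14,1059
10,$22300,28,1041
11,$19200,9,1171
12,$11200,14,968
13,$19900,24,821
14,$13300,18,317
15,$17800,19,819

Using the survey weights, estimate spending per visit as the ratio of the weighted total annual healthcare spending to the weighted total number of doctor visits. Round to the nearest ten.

790

Σ wᵢ·y = 135762700
Σ wᵢ·x = 171675
Ratio = 135762700 / 171675 = 790.81229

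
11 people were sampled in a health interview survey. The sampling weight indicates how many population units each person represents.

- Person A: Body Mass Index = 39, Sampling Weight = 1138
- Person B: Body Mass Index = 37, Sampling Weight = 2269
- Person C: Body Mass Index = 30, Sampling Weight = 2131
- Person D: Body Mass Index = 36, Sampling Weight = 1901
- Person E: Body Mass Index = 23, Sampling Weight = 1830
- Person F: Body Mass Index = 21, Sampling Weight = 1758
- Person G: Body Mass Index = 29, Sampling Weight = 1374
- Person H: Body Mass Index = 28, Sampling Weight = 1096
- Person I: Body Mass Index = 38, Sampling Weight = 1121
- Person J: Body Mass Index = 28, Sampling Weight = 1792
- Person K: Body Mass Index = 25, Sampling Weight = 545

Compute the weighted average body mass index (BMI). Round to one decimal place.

Weighted sum = 39×1138 + 37×2269 + 30×2131 + 36×1901 + 23×1830 + 21×1758 + 29×1374 + 28×1096 + 38×1121 + 28×1792 + 25×545
  = 44382 + 83953 + 63930 + 68436 + 42090 + 36918 + 39846 + 30688 + 42598 + 50176 + 13625 = 516642
Sum of weights = 1138 + 2269 + 2131 + 1901 + 1830 + 1758 + 1374 + 1096 + 1121 + 1792 + 545 = 16955
Weighted mean = 516642 / 16955 = 30.471365

30.5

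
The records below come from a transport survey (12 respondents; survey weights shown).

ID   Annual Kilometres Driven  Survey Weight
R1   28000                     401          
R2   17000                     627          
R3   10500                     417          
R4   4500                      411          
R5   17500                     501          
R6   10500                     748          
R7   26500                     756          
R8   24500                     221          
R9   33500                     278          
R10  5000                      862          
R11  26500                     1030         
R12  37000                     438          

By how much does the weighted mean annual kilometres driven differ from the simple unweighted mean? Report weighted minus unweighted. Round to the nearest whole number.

Unweighted sum = 28000 + 17000 + 10500 + 4500 + 17500 + 10500 + 26500 + 24500 + 33500 + 5000 + 26500 + 37000 = 241000
Unweighted mean = 241000 / 12 = 20083.333
Weighted sum = 28000×401 + 17000×627 + 10500×417 + 4500×411 + 17500×501 + 10500×748 + 26500×756 + 24500×221 + 33500×278 + 5000×862 + 26500×1030 + 37000×438
  = 11228000 + 10659000 + 4378500 + 1849500 + 8767500 + 7854000 + 20034000 + 5414500 + 9313000 + 4310000 + 27295000 + 16206000 = 127309000
Sum of weights = 401 + 627 + 417 + 411 + 501 + 748 + 756 + 221 + 278 + 862 + 1030 + 438 = 6690
Weighted mean = 127309000 / 6690 = 19029.746
Difference (weighted minus unweighted) = -1053.5874

-1054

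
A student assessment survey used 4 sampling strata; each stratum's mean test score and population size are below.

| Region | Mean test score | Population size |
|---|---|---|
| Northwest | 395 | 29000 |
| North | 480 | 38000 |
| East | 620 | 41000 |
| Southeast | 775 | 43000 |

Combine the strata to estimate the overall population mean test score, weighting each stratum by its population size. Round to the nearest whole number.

586

Σ Nₕ·x̄ₕ = 395×29000 + 480×38000 + 620×41000 + 775×43000
  = 11455000 + 18240000 + 25420000 + 33325000 = 88440000
Σ Nₕ = 29000 + 38000 + 41000 + 43000 = 151000
Overall mean = 88440000 / 151000 = 585.69536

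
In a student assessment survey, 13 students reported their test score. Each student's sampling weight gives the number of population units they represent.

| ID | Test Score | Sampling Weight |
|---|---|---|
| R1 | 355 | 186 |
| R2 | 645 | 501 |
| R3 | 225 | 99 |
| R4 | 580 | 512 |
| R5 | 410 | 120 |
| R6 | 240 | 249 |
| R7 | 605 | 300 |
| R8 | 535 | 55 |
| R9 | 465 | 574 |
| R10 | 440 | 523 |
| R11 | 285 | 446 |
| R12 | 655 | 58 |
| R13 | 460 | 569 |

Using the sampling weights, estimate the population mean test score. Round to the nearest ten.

Weighted sum = 1952165
Sum of weights = 4192
Weighted mean = 1952165 / 4192 = 465.68822

470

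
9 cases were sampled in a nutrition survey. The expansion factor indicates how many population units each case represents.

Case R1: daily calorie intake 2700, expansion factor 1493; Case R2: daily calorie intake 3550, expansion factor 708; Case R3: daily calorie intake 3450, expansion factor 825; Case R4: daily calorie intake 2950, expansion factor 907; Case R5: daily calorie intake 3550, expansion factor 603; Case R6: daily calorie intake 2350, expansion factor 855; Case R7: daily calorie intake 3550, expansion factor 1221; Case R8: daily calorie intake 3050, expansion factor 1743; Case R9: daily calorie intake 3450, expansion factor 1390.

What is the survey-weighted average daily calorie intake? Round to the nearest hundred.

3100

Weighted sum = 2700×1493 + 3550×708 + 3450×825 + 2950×907 + 3550×603 + 2350×855 + 3550×1221 + 3050×1743 + 3450×1390
  = 4031100 + 2513400 + 2846250 + 2675650 + 2140650 + 2009250 + 4334550 + 5316150 + 4795500 = 30662500
Sum of weights = 1493 + 708 + 825 + 907 + 603 + 855 + 1221 + 1743 + 1390 = 9745
Weighted mean = 30662500 / 9745 = 3146.4854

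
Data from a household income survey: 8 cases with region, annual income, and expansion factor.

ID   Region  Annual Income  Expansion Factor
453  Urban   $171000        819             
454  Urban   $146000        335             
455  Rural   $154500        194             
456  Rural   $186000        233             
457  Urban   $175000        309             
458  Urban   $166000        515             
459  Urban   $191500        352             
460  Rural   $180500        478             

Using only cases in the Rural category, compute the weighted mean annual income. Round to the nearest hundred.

Rural rows: 455, 456, 460
Weighted sum = 159590000
Sum of weights = 194 + 233 + 478 = 905
Weighted mean = 159590000 / 905 = 176342.54

176300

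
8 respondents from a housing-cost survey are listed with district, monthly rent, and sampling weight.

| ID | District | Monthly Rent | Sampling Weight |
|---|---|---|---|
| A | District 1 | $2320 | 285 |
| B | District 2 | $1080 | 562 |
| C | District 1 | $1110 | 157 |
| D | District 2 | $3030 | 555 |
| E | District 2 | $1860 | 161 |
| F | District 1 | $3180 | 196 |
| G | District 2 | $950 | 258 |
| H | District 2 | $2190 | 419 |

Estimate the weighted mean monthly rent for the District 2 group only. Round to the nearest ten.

District 2 rows: B, D, E, G, H
Weighted sum = 3750780
Sum of weights = 1955
Weighted mean = 3750780 / 1955 = 1918.5575

1920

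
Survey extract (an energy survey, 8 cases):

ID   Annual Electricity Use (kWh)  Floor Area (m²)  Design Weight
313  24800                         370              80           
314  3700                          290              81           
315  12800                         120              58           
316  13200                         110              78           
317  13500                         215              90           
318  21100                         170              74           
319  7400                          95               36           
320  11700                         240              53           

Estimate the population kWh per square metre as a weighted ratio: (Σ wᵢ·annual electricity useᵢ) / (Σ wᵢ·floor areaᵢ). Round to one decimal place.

66.1

Σ wᵢ·y = 24800×80 + 3700×81 + 12800×58 + 13200×78 + 13500×90 + 21100×74 + 7400×36 + 11700×53
  = 7718600
Σ wᵢ·x = 370×80 + 290×81 + 120×58 + 110×78 + 215×90 + 170×74 + 95×36 + 240×53
  = 116700
Ratio = 7718600 / 116700 = 66.140531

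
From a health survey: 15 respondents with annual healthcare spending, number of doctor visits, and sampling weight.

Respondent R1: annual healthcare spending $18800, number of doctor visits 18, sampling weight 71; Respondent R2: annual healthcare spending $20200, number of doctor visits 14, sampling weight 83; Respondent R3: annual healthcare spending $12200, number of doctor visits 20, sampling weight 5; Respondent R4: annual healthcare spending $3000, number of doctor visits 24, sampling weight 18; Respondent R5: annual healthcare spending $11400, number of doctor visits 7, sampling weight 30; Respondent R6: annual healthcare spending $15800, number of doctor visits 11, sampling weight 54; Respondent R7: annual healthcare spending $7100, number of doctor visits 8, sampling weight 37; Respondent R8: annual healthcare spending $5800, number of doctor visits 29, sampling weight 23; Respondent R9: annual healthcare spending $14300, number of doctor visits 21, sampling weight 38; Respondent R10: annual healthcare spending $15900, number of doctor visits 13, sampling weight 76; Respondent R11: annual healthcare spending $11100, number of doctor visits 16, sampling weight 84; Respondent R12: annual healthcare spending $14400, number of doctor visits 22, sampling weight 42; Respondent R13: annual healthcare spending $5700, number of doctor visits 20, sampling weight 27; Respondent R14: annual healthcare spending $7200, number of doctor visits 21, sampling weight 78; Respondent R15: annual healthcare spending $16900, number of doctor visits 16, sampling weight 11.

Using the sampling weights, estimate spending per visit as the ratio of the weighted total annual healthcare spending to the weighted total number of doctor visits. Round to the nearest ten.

800

Σ wᵢ·y = 8908100
Σ wᵢ·x = 11147
Ratio = 8908100 / 11147 = 799.14775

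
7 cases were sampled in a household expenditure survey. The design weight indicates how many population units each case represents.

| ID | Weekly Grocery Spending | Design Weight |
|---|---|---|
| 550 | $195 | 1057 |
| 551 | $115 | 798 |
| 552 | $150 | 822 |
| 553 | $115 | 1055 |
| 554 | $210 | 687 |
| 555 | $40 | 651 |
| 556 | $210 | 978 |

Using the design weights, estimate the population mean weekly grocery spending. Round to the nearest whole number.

Weighted sum = 195×1057 + 115×798 + 150×822 + 115×1055 + 210×687 + 40×651 + 210×978
  = 206115 + 91770 + 123300 + 121325 + 144270 + 26040 + 205380 = 918200
Sum of weights = 1057 + 798 + 822 + 1055 + 687 + 651 + 978 = 6048
Weighted mean = 918200 / 6048 = 151.81878

152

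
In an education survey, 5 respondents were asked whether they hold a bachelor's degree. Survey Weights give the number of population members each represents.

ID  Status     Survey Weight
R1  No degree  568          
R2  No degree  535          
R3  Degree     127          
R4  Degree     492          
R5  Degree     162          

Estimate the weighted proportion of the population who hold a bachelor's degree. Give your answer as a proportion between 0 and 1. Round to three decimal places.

0.415

Sum of weights for 'Degree' = 127 + 492 + 162 = 781
Total weight = 568 + 535 + 127 + 492 + 162 = 1884
Weighted proportion = 781 / 1884 = 0.41454352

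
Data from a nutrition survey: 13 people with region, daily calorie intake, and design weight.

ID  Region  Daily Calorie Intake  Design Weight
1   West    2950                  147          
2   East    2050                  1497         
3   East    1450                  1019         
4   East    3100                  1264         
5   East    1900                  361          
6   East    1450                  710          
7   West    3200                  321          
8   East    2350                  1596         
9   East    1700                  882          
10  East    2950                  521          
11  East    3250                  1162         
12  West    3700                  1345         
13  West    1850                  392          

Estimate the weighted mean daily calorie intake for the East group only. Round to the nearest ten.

2300

East rows: 2, 3, 4, 5, 6, 8, 9, 10, 11
Weighted sum = 2050×1497 + 1450×1019 + 3100×1264 + 1900×361 + 1450×710 + 2350×1596 + 1700×882 + 2950×521 + 3250×1162
  = 3068850 + 1477550 + 3918400 + 685900 + 1029500 + 3750600 + 1499400 + 1536950 + 3776500 = 20743650
Sum of weights = 1497 + 1019 + 1264 + 361 + 710 + 1596 + 882 + 521 + 1162 = 9012
Weighted mean = 20743650 / 9012 = 2301.781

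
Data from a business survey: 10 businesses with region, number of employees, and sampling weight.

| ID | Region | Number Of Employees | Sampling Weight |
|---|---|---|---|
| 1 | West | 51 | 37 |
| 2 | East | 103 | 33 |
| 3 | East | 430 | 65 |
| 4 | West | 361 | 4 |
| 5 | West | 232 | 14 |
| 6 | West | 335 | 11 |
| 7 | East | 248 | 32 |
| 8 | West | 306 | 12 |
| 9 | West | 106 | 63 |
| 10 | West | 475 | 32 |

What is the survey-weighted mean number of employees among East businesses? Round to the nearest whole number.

302

East rows: 2, 3, 7
Weighted sum = 103×33 + 430×65 + 248×32
  = 39285
Sum of weights = 33 + 65 + 32 = 130
Weighted mean = 39285 / 130 = 302.19231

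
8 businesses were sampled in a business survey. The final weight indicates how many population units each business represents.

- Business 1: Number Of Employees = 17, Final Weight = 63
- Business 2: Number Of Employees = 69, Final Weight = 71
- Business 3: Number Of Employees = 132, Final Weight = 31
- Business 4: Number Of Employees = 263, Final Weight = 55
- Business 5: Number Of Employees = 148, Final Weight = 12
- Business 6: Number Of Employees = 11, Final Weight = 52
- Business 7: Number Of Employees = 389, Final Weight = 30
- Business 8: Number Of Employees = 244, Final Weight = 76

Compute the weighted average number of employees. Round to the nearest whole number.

146

Weighted sum = 17×63 + 69×71 + 132×31 + 263×55 + 148×12 + 11×52 + 389×30 + 244×76
  = 1071 + 4899 + 4092 + 14465 + 1776 + 572 + 11670 + 18544 = 57089
Sum of weights = 63 + 71 + 31 + 55 + 12 + 52 + 30 + 76 = 390
Weighted mean = 57089 / 390 = 146.38205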